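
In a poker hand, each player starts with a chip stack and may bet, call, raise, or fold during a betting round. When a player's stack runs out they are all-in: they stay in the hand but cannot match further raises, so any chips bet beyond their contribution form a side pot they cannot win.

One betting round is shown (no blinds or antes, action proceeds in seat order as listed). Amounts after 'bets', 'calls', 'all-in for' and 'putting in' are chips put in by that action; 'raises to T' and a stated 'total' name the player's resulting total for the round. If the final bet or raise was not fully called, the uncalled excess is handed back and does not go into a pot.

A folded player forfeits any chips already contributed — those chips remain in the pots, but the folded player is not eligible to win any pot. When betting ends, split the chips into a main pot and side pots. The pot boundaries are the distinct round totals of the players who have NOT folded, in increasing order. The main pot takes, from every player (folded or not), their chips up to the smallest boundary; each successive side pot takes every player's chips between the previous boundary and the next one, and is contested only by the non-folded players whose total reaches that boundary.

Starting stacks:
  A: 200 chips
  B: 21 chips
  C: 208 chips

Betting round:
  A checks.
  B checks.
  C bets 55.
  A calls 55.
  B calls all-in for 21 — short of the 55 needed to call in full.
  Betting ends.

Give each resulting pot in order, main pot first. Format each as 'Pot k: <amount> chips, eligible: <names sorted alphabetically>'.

Pot 1: 63 chips, eligible: A, B, C
Pot 2: 68 chips, eligible: A, C

Derivation:
Contributions: A=55, B=21, C=55
Pot levels (distinct totals of non-folded players): 21, 55
Layer 1-21: 21 each from A, B, C = 21*3 = 63 chips; eligible A, B, C
Layer 22-55: 34 each from A, C = 34*2 = 68 chips; eligible A, C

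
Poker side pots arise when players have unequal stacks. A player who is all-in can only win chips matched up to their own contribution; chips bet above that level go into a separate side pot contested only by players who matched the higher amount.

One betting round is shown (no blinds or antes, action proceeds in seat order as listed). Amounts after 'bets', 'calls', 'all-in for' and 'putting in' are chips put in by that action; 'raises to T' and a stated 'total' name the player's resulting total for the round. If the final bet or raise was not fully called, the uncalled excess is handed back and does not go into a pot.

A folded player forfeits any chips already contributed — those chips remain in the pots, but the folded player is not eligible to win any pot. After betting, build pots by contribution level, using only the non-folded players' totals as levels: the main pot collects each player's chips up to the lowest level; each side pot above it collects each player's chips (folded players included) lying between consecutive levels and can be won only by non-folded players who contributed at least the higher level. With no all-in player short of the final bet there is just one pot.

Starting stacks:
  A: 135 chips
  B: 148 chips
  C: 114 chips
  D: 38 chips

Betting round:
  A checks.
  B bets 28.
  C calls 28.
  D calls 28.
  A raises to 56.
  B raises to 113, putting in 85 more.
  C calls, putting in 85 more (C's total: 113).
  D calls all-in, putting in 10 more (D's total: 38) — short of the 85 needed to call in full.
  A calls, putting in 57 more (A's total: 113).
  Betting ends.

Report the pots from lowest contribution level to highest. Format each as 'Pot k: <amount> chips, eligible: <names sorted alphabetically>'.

Contributions: A=113, B=113, C=113, D=38
Pot levels (distinct totals of non-folded players): 38, 113
Layer 1-38: 38 each from A, B, C, D = 38*4 = 152 chips; eligible A, B, C, D
Layer 39-113: 75 each from A, B, C = 75*3 = 225 chips; eligible A, B, C

Pot 1: 152 chips, eligible: A, B, C, D
Pot 2: 225 chips, eligible: A, B, C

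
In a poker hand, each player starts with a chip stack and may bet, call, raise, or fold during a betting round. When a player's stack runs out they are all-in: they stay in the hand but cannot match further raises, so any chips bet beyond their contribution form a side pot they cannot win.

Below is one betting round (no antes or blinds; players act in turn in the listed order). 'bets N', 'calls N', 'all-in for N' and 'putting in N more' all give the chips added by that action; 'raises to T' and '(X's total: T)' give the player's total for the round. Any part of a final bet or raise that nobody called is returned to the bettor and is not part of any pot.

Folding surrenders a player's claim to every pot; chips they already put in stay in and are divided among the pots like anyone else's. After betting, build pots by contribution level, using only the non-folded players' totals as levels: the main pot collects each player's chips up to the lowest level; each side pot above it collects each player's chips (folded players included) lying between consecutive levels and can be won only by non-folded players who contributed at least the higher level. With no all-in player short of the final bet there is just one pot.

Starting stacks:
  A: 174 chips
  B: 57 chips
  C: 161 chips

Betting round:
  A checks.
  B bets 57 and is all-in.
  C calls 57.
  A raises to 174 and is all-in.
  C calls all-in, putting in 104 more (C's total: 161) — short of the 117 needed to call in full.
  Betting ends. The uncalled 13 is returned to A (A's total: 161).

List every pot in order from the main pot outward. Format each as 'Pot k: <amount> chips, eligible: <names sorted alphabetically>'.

Pot 1: 171 chips, eligible: A, B, C
Pot 2: 208 chips, eligible: A, C

Derivation:
Contributions (after 13 returned to A): A=161, B=57, C=161
Pot levels (distinct totals of non-folded players): 57, 161
Layer 1-57: 57 each from A, B, C = 57*3 = 171 chips; eligible A, B, C
Layer 58-161: 104 each from A, C = 104*2 = 208 chips; eligible A, C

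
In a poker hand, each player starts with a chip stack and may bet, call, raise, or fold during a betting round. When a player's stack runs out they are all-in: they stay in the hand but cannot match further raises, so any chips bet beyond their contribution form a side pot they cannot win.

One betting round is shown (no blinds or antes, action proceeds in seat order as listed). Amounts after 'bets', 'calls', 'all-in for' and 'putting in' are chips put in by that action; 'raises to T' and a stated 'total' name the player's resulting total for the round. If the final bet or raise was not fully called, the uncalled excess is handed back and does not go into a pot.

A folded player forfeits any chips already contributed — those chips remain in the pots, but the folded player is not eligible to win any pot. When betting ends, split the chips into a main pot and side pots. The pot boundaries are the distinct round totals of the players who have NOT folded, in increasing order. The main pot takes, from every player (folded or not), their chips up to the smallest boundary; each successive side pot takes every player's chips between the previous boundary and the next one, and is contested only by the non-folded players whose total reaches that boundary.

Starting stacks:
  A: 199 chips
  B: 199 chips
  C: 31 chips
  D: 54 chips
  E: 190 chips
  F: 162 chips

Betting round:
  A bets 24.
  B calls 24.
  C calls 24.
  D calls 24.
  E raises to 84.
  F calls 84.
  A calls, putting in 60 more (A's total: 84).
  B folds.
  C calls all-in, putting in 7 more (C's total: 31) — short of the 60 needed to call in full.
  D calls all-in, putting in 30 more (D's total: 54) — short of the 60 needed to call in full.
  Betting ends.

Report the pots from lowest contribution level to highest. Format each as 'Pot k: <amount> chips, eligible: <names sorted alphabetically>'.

Contributions: A=84, B=24, C=31, D=54, E=84, F=84
Folded: B
Pot levels (distinct totals of non-folded players): 31, 54, 84
Layer 1-31: A 31 + B 24 + C 31 + D 31 + E 31 + F 31 = 179 chips; eligible A, C, D, E, F
Layer 32-54: 23 each from A, D, E, F = 23*4 = 92 chips; eligible A, D, E, F
Layer 55-84: 30 each from A, E, F = 30*3 = 90 chips; eligible A, E, F

Pot 1: 179 chips, eligible: A, C, D, E, F
Pot 2: 92 chips, eligible: A, D, E, F
Pot 3: 90 chips, eligible: A, E, F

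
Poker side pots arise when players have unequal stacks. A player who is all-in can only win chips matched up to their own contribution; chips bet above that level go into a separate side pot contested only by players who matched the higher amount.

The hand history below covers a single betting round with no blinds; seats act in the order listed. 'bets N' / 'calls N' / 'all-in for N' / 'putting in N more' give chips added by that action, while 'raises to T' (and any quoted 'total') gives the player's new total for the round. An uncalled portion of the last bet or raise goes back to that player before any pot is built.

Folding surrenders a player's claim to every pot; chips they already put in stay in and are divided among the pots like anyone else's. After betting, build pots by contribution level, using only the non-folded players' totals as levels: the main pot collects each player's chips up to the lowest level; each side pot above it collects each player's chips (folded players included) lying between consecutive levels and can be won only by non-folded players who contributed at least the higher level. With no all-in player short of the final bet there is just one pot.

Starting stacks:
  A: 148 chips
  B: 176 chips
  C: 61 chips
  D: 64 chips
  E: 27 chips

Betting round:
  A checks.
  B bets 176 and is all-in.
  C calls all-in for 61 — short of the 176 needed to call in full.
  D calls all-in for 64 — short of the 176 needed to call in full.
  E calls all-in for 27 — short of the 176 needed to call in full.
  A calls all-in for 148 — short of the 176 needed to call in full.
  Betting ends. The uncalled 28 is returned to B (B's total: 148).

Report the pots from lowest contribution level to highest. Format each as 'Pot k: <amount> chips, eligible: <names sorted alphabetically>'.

Pot 1: 135 chips, eligible: A, B, C, D, E
Pot 2: 136 chips, eligible: A, B, C, D
Pot 3: 9 chips, eligible: A, B, D
Pot 4: 168 chips, eligible: A, B

Derivation:
Contributions (after 28 returned to B): A=148, B=148, C=61, D=64, E=27
Pot levels (distinct totals of non-folded players): 27, 61, 64, 148
Layer 1-27: 27 each from A, B, C, D, E = 27*5 = 135 chips; eligible A, B, C, D, E
Layer 28-61: 34 each from A, B, C, D = 34*4 = 136 chips; eligible A, B, C, D
Layer 62-64: 3 each from A, B, D = 3*3 = 9 chips; eligible A, B, D
Layer 65-148: 84 each from A, B = 84*2 = 168 chips; eligible A, B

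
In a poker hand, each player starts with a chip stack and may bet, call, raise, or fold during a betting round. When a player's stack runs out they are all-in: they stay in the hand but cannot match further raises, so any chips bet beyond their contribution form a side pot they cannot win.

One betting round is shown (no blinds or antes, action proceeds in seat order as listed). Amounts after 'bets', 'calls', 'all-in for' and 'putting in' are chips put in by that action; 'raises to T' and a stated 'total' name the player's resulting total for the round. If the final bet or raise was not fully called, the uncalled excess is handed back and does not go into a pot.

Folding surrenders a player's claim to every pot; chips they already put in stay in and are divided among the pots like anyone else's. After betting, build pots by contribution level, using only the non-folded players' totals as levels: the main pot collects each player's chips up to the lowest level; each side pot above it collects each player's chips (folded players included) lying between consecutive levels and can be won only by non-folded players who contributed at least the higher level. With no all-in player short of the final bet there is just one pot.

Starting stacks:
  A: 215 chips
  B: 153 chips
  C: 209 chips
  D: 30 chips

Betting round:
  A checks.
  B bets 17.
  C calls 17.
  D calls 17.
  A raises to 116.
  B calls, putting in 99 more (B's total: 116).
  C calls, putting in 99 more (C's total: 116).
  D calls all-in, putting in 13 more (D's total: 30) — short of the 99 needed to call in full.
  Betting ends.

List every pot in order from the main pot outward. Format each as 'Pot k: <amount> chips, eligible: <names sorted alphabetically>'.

Pot 1: 120 chips, eligible: A, B, C, D
Pot 2: 258 chips, eligible: A, B, C

Derivation:
Contributions: A=116, B=116, C=116, D=30
Pot levels (distinct totals of non-folded players): 30, 116
Layer 1-30: 30 each from A, B, C, D = 30*4 = 120 chips; eligible A, B, C, D
Layer 31-116: 86 each from A, B, C = 86*3 = 258 chips; eligible A, B, C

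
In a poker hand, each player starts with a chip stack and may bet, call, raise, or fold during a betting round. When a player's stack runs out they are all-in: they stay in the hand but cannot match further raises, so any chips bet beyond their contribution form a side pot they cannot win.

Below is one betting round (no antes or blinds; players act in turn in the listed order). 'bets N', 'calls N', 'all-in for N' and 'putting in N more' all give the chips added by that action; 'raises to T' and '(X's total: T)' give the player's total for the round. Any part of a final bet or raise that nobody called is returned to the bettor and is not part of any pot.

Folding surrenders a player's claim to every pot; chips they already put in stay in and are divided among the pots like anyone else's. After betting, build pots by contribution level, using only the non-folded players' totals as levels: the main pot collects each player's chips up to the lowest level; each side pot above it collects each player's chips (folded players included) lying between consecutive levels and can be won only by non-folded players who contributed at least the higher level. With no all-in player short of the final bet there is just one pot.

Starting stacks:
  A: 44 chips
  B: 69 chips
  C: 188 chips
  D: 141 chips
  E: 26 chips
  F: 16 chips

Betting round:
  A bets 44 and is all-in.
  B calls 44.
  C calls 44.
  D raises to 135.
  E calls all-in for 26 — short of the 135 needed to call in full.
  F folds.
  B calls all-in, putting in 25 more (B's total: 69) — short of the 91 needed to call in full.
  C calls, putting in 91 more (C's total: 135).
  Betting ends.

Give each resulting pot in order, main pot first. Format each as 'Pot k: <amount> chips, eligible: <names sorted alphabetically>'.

Pot 1: 130 chips, eligible: A, B, C, D, E
Pot 2: 72 chips, eligible: A, B, C, D
Pot 3: 75 chips, eligible: B, C, D
Pot 4: 132 chips, eligible: C, D

Derivation:
Contributions: A=44, B=69, C=135, D=135, E=26
Folded: F
Pot levels (distinct totals of non-folded players): 26, 44, 69, 135
Layer 1-26: 26 each from A, B, C, D, E = 26*5 = 130 chips; eligible A, B, C, D, E
Layer 27-44: 18 each from A, B, C, D = 18*4 = 72 chips; eligible A, B, C, D
Layer 45-69: 25 each from B, C, D = 25*3 = 75 chips; eligible B, C, D
Layer 70-135: 66 each from C, D = 66*2 = 132 chips; eligible C, D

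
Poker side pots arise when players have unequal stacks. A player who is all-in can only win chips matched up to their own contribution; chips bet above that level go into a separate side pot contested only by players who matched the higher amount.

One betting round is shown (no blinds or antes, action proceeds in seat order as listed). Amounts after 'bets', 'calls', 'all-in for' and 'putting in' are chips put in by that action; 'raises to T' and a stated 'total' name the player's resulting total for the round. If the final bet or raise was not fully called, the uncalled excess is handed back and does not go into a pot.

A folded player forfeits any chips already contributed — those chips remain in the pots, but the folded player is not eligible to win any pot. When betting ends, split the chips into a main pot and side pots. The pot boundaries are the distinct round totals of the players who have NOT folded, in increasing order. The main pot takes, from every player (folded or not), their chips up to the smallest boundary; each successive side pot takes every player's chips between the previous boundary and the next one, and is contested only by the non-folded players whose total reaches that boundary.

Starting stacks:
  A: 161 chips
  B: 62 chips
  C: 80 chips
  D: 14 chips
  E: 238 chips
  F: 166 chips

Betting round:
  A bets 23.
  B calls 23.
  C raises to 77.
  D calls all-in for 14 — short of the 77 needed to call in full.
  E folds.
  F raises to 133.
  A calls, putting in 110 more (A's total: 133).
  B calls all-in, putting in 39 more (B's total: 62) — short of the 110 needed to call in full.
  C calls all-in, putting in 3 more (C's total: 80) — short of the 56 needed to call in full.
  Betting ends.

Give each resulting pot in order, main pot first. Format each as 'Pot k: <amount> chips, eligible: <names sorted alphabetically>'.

Pot 1: 70 chips, eligible: A, B, C, D, F
Pot 2: 192 chips, eligible: A, B, C, F
Pot 3: 54 chips, eligible: A, C, F
Pot 4: 106 chips, eligible: A, F

Derivation:
Contributions: A=133, B=62, C=80, D=14, F=133
Folded: E
Pot levels (distinct totals of non-folded players): 14, 62, 80, 133
Layer 1-14: 14 each from A, B, C, D, F = 14*5 = 70 chips; eligible A, B, C, D, F
Layer 15-62: 48 each from A, B, C, F = 48*4 = 192 chips; eligible A, B, C, F
Layer 63-80: 18 each from A, C, F = 18*3 = 54 chips; eligible A, C, F
Layer 81-133: 53 each from A, F = 53*2 = 106 chips; eligible A, F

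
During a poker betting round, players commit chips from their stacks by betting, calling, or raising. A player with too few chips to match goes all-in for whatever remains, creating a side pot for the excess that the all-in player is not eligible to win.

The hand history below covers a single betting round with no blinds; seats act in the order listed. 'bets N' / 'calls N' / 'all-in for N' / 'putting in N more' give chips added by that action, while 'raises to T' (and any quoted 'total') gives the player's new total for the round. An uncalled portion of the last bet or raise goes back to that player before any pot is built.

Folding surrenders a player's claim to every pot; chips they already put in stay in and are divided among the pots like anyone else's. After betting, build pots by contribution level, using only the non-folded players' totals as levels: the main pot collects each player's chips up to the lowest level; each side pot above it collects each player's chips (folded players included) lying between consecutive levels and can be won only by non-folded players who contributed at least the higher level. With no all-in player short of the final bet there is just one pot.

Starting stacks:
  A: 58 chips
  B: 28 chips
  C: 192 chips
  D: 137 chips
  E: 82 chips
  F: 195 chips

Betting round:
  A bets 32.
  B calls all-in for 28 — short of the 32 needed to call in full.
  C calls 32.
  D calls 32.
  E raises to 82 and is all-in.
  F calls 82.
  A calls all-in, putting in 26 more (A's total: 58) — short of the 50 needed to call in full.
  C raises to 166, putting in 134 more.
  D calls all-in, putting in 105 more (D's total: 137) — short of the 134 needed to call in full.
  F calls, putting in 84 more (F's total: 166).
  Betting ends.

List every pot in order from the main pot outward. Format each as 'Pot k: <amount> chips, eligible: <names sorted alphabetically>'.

Pot 1: 168 chips, eligible: A, B, C, D, E, F
Pot 2: 150 chips, eligible: A, C, D, E, F
Pot 3: 96 chips, eligible: C, D, E, F
Pot 4: 165 chips, eligible: C, D, F
Pot 5: 58 chips, eligible: C, F

Derivation:
Contributions: A=58, B=28, C=166, D=137, E=82, F=166
Pot levels (distinct totals of non-folded players): 28, 58, 82, 137, 166
Layer 1-28: 28 each from A, B, C, D, E, F = 28*6 = 168 chips; eligible A, B, C, D, E, F
Layer 29-58: 30 each from A, C, D, E, F = 30*5 = 150 chips; eligible A, C, D, E, F
Layer 59-82: 24 each from C, D, E, F = 24*4 = 96 chips; eligible C, D, E, F
Layer 83-137: 55 each from C, D, F = 55*3 = 165 chips; eligible C, D, F
Layer 138-166: 29 each from C, F = 29*2 = 58 chips; eligible C, F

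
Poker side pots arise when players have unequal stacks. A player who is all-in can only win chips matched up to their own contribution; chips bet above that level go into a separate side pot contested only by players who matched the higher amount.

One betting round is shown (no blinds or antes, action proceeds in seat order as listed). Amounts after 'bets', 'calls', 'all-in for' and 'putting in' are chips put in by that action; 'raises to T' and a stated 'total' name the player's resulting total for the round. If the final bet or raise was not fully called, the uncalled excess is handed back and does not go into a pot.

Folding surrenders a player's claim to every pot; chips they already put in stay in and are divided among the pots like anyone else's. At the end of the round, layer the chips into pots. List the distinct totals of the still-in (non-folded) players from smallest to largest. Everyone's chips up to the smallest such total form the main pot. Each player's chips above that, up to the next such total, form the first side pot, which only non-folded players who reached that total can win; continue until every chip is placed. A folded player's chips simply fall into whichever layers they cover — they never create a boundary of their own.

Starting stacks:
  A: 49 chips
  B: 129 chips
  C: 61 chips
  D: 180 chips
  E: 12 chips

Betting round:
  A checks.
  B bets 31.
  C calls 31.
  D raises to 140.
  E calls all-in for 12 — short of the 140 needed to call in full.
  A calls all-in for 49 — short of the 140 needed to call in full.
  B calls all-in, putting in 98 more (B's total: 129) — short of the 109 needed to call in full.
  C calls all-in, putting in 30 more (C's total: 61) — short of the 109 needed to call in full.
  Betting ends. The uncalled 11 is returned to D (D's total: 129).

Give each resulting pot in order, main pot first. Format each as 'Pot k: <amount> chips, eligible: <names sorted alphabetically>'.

Pot 1: 60 chips, eligible: A, B, C, D, E
Pot 2: 148 chips, eligible: A, B, C, D
Pot 3: 36 chips, eligible: B, C, D
Pot 4: 136 chips, eligible: B, D

Derivation:
Contributions (after 11 returned to D): A=49, B=129, C=61, D=129, E=12
Pot levels (distinct totals of non-folded players): 12, 49, 61, 129
Layer 1-12: 12 each from A, B, C, D, E = 12*5 = 60 chips; eligible A, B, C, D, E
Layer 13-49: 37 each from A, B, C, D = 37*4 = 148 chips; eligible A, B, C, D
Layer 50-61: 12 each from B, C, D = 12*3 = 36 chips; eligible B, C, D
Layer 62-129: 68 each from B, D = 68*2 = 136 chips; eligible B, D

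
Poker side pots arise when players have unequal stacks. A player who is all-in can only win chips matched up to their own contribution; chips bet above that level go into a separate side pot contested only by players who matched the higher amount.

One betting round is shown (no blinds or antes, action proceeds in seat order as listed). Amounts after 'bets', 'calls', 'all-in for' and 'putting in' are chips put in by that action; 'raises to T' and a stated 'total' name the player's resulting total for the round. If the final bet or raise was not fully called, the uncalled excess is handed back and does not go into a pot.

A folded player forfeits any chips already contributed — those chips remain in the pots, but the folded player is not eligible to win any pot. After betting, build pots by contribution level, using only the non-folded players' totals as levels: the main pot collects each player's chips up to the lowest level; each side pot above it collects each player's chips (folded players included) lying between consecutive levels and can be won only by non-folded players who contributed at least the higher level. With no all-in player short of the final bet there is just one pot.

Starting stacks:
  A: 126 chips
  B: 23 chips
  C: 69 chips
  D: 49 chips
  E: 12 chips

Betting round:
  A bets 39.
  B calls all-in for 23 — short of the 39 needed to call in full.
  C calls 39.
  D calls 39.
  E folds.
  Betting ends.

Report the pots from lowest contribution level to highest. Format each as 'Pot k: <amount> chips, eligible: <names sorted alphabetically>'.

Contributions: A=39, B=23, C=39, D=39
Folded: E
Pot levels (distinct totals of non-folded players): 23, 39
Layer 1-23: 23 each from A, B, C, D = 23*4 = 92 chips; eligible A, B, C, D
Layer 24-39: 16 each from A, C, D = 16*3 = 48 chips; eligible A, C, D

Pot 1: 92 chips, eligible: A, B, C, D
Pot 2: 48 chips, eligible: A, C, D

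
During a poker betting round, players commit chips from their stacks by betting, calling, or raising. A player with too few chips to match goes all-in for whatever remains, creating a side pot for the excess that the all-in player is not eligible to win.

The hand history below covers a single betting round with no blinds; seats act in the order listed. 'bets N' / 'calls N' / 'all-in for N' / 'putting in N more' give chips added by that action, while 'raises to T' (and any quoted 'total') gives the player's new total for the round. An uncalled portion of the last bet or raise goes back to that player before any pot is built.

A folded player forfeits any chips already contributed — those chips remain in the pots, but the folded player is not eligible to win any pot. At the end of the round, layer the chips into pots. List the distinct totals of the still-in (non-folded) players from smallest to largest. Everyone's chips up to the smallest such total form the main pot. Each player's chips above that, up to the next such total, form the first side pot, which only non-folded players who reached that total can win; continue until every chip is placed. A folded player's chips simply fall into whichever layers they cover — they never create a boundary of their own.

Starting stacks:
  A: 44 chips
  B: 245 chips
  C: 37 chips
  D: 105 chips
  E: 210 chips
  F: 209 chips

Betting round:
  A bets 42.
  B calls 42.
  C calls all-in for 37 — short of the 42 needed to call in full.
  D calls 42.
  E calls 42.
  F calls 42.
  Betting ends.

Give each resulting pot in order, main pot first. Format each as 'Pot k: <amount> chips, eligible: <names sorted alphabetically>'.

Pot 1: 222 chips, eligible: A, B, C, D, E, F
Pot 2: 25 chips, eligible: A, B, D, E, F

Derivation:
Contributions: A=42, B=42, C=37, D=42, E=42, F=42
Pot levels (distinct totals of non-folded players): 37, 42
Layer 1-37: 37 each from A, B, C, D, E, F = 37*6 = 222 chips; eligible A, B, C, D, E, F
Layer 38-42: 5 each from A, B, D, E, F = 5*5 = 25 chips; eligible A, B, D, E, F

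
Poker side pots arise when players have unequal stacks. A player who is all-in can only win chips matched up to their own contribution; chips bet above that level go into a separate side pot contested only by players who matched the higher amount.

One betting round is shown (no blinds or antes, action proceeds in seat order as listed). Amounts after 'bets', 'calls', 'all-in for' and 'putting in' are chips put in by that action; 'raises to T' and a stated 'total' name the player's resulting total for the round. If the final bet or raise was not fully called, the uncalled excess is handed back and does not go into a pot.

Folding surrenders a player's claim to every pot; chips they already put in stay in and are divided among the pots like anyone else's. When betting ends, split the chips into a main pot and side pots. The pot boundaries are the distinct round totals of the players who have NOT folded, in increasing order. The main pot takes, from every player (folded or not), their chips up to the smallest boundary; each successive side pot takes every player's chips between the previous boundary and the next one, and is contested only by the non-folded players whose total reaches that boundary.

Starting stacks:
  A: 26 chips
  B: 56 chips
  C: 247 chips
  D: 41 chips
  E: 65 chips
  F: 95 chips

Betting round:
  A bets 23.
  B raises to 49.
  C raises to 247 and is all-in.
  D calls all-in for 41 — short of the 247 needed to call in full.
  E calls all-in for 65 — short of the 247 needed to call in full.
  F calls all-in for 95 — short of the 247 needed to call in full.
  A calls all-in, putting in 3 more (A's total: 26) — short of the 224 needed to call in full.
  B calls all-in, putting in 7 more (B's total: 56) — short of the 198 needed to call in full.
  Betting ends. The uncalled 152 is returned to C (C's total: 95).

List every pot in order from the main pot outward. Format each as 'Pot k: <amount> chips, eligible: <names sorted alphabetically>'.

Contributions (after 152 returned to C): A=26, B=56, C=95, D=41, E=65, F=95
Pot levels (distinct totals of non-folded players): 26, 41, 56, 65, 95
Layer 1-26: 26 each from A, B, C, D, E, F = 26*6 = 156 chips; eligible A, B, C, D, E, F
Layer 27-41: 15 each from B, C, D, E, F = 15*5 = 75 chips; eligible B, C, D, E, F
Layer 42-56: 15 each from B, C, E, F = 15*4 = 60 chips; eligible B, C, E, F
Layer 57-65: 9 each from C, E, F = 9*3 = 27 chips; eligible C, E, F
Layer 66-95: 30 each from C, F = 30*2 = 60 chips; eligible C, F

Pot 1: 156 chips, eligible: A, B, C, D, E, F
Pot 2: 75 chips, eligible: B, C, D, E, F
Pot 3: 60 chips, eligible: B, C, E, F
Pot 4: 27 chips, eligible: C, E, F
Pot 5: 60 chips, eligible: C, F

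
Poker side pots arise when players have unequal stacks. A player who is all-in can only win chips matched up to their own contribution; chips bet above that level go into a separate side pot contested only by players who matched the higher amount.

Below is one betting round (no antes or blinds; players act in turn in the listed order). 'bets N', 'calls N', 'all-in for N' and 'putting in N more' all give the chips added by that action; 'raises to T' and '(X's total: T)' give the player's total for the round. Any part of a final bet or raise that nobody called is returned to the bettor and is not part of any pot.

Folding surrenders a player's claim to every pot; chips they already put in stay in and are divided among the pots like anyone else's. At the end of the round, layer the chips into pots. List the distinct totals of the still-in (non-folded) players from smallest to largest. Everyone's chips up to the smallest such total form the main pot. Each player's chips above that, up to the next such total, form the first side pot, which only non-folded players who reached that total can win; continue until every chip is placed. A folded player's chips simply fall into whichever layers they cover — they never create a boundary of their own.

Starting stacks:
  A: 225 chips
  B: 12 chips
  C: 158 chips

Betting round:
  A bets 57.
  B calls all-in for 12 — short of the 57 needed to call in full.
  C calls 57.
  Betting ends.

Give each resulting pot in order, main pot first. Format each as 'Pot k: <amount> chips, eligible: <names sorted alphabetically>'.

Pot 1: 36 chips, eligible: A, B, C
Pot 2: 90 chips, eligible: A, C

Derivation:
Contributions: A=57, B=12, C=57
Pot levels (distinct totals of non-folded players): 12, 57
Layer 1-12: 12 each from A, B, C = 12*3 = 36 chips; eligible A, B, C
Layer 13-57: 45 each from A, C = 45*2 = 90 chips; eligible A, C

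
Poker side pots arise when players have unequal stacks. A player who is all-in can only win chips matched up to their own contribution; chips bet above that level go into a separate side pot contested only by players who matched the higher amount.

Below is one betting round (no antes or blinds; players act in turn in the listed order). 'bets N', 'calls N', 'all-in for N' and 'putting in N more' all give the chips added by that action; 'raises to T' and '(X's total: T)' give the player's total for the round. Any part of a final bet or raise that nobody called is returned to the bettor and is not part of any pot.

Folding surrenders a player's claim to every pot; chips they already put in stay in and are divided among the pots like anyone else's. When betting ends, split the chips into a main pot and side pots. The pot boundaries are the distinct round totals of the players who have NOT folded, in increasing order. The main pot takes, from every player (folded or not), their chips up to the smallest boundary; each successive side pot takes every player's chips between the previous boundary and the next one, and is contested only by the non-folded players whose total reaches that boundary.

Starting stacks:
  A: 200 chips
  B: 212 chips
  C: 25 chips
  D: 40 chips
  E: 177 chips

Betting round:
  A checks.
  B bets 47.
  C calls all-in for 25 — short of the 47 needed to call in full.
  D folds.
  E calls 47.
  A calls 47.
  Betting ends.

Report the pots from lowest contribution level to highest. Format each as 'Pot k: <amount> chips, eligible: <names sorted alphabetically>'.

Contributions: A=47, B=47, C=25, E=47
Folded: D
Pot levels (distinct totals of non-folded players): 25, 47
Layer 1-25: 25 each from A, B, C, E = 25*4 = 100 chips; eligible A, B, C, E
Layer 26-47: 22 each from A, B, E = 22*3 = 66 chips; eligible A, B, E

Pot 1: 100 chips, eligible: A, B, C, E
Pot 2: 66 chips, eligible: A, B, E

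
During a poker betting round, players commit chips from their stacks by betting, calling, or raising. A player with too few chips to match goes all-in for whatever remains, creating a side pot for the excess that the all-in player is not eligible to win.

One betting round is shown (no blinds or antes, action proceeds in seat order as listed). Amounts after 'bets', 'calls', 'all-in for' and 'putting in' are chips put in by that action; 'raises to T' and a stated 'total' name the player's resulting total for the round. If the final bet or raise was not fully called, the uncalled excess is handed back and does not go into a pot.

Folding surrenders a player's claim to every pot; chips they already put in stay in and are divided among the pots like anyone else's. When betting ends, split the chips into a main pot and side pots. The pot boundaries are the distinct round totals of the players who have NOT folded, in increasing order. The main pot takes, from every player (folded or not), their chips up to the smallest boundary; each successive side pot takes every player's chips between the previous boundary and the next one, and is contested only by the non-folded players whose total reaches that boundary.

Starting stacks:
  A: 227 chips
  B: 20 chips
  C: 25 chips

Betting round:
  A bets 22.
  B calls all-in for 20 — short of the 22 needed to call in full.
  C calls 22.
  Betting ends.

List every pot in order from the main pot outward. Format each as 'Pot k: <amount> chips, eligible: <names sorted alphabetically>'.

Contributions: A=22, B=20, C=22
Pot levels (distinct totals of non-folded players): 20, 22
Layer 1-20: 20 each from A, B, C = 20*3 = 60 chips; eligible A, B, C
Layer 21-22: 2 each from A, C = 2*2 = 4 chips; eligible A, C

Pot 1: 60 chips, eligible: A, B, C
Pot 2: 4 chips, eligible: A, C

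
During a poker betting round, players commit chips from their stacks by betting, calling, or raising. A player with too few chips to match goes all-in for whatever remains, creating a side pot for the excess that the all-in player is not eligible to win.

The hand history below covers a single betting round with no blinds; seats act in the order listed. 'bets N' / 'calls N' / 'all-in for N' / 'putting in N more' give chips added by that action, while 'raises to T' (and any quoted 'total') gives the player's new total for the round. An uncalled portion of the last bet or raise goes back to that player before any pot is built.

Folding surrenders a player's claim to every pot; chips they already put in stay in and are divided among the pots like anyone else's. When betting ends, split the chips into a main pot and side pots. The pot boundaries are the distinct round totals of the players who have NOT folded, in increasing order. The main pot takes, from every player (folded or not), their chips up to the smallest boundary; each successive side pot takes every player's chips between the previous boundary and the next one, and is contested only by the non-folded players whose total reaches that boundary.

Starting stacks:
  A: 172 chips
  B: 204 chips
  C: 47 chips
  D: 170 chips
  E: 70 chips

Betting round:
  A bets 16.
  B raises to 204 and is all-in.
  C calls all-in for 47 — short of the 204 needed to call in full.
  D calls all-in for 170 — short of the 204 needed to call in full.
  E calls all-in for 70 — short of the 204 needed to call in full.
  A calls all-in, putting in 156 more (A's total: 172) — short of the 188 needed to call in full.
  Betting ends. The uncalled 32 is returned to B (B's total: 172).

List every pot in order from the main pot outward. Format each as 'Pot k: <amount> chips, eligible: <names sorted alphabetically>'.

Pot 1: 235 chips, eligible: A, B, C, D, E
Pot 2: 92 chips, eligible: A, B, D, E
Pot 3: 300 chips, eligible: A, B, D
Pot 4: 4 chips, eligible: A, B

Derivation:
Contributions (after 32 returned to B): A=172, B=172, C=47, D=170, E=70
Pot levels (distinct totals of non-folded players): 47, 70, 170, 172
Layer 1-47: 47 each from A, B, C, D, E = 47*5 = 235 chips; eligible A, B, C, D, E
Layer 48-70: 23 each from A, B, D, E = 23*4 = 92 chips; eligible A, B, D, E
Layer 71-170: 100 each from A, B, D = 100*3 = 300 chips; eligible A, B, D
Layer 171-172: 2 each from A, B = 2*2 = 4 chips; eligible A, B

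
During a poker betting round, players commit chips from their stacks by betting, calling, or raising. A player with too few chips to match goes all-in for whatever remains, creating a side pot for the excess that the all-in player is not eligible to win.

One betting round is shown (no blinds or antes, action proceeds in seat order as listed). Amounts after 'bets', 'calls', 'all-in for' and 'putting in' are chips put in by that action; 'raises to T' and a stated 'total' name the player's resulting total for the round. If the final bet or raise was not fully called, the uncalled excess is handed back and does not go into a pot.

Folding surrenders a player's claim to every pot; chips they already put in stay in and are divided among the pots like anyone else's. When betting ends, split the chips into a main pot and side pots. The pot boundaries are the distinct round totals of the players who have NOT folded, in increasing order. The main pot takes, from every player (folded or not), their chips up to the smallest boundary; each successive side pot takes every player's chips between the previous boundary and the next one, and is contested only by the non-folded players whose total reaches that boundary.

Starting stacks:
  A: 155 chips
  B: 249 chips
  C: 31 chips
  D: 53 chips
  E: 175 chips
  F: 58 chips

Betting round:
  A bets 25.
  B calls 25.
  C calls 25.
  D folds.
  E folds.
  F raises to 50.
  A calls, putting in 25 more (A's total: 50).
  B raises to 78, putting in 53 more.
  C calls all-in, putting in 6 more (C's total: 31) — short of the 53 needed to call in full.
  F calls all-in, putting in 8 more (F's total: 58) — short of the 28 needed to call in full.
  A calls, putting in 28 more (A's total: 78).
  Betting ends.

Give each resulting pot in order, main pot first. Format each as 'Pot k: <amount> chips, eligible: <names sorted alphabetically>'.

Pot 1: 124 chips, eligible: A, B, C, F
Pot 2: 81 chips, eligible: A, B, F
Pot 3: 40 chips, eligible: A, B

Derivation:
Contributions: A=78, B=78, C=31, F=58
Folded: D, E
Pot levels (distinct totals of non-folded players): 31, 58, 78
Layer 1-31: 31 each from A, B, C, F = 31*4 = 124 chips; eligible A, B, C, F
Layer 32-58: 27 each from A, B, F = 27*3 = 81 chips; eligible A, B, F
Layer 59-78: 20 each from A, B = 20*2 = 40 chips; eligible A, B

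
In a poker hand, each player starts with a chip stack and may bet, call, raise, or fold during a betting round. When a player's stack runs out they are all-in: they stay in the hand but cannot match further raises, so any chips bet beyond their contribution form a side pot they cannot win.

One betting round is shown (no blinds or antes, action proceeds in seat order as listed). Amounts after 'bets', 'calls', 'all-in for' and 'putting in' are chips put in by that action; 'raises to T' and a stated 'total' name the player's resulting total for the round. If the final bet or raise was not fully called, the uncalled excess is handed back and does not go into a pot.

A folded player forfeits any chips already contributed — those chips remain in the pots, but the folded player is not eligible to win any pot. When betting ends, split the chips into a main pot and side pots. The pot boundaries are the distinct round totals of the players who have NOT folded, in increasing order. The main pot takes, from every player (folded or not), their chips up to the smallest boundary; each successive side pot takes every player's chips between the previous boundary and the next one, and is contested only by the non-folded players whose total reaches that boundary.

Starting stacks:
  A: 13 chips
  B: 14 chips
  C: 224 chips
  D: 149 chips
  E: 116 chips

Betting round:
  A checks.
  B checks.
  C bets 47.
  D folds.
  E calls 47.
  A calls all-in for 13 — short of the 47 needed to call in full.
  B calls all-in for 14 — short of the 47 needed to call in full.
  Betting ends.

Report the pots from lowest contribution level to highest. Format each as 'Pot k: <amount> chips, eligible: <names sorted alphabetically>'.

Pot 1: 52 chips, eligible: A, B, C, E
Pot 2: 3 chips, eligible: B, C, E
Pot 3: 66 chips, eligible: C, E

Derivation:
Contributions: A=13, B=14, C=47, E=47
Folded: D
Pot levels (distinct totals of non-folded players): 13, 14, 47
Layer 1-13: 13 each from A, B, C, E = 13*4 = 52 chips; eligible A, B, C, E
Layer 14-14: 1 each from B, C, E = 1*3 = 3 chips; eligible B, C, E
Layer 15-47: 33 each from C, E = 33*2 = 66 chips; eligible C, E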